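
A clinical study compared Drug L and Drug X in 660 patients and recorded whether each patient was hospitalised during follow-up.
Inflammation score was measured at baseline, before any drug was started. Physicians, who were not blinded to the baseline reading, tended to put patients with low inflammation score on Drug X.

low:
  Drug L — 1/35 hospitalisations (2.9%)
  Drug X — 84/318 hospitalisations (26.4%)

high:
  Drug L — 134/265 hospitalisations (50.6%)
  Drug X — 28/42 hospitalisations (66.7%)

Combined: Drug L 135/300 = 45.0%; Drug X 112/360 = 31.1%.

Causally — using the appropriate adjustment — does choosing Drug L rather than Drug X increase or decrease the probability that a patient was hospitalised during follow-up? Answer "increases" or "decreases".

decreases

Drug L is lower inside every inflammation score stratum but Drug X is lower in aggregate. Whether to stratify depends on how inflammation score relates to the drug.
Here inflammation score is a common cause — it drives both which drug a case falls under and the outcome. The crude comparison mixes populations; the stratum-specific rates are the causally relevant ones.
Within each level — low: 2.9% vs 26.4%; high: 50.6% vs 66.7% — Drug L is lower every time.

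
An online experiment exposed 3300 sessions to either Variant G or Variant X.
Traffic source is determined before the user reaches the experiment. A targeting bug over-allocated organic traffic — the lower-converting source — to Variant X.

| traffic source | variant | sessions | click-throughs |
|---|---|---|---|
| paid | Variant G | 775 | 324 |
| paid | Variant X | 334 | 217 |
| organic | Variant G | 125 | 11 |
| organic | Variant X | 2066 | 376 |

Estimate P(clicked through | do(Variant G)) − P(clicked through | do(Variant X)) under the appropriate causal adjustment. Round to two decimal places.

-0.14

Within every traffic source level Variant X has the higher rate, yet pooled Variant G does — Simpson's reversal.
Traffic source satisfies the back-door criterion: it is not a descendant of the variant, and it blocks the spurious path from variant to outcome. Adjusting for it (i.e., using the within-traffic source rates) gives the causal effect.
Adjusting over the population distribution of traffic source: 0.336·(0.418−0.650) + 0.664·(0.088−0.182) = -0.140.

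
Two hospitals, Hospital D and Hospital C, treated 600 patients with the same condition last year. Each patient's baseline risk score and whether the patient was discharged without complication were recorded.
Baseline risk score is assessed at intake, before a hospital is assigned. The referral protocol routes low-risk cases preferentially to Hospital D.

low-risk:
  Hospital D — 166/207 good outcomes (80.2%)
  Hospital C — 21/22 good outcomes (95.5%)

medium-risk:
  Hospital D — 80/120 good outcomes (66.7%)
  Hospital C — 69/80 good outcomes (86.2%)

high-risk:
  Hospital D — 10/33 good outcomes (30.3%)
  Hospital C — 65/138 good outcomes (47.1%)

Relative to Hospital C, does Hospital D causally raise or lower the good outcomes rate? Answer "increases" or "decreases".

Hospital C is higher inside every baseline risk score stratum but Hospital D is higher in aggregate. Whether to stratify depends on how baseline risk score relates to the hospital.
Nothing the hospital does changes baseline risk score; the imbalance is an allocation artefact. With baseline risk score also predicting the outcome, the pooled figure is confounded, and the within-stratum comparison is the causal one.
Within each level — low-risk: 80.2% vs 95.5%; medium-risk: 66.7% vs 86.2%; high-risk: 30.3% vs 47.1% — Hospital C is higher every time.

decreases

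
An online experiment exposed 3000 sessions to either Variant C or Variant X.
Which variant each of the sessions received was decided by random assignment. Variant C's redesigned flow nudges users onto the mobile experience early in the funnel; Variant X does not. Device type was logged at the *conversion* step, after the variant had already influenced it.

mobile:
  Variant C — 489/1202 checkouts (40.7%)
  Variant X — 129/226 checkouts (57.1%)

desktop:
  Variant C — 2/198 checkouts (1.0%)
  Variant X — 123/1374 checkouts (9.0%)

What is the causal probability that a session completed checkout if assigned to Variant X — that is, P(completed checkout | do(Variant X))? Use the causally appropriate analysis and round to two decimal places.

0.16

The distribution of device type is itself part of what the variant does — it is an intermediate outcome. Holding it fixed would remove that part of the effect; the total effect is the pooled difference.
So P(outcome | do(Variant X)) is just the pooled rate for Variant X: 252/1600 = 0.158.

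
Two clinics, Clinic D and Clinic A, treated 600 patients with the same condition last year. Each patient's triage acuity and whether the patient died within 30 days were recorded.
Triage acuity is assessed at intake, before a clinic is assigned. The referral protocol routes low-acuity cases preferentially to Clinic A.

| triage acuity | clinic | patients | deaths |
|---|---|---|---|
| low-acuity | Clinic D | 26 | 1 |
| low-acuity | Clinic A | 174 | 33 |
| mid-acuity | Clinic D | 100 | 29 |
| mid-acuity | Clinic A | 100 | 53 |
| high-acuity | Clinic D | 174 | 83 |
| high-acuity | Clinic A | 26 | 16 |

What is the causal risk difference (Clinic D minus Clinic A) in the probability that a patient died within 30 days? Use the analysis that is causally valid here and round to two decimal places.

-0.18

Within every triage acuity level Clinic D has the lower rate, yet pooled Clinic A does — Simpson's reversal.
Nothing the clinic does changes triage acuity; the imbalance is an allocation artefact. With triage acuity also predicting the outcome, the pooled figure is confounded, and the within-stratum comparison is the causal one.
Adjusting over the population distribution of triage acuity: 0.333·(0.038−0.190) + 0.333·(0.290−0.530) + 0.333·(0.477−0.615) = -0.177.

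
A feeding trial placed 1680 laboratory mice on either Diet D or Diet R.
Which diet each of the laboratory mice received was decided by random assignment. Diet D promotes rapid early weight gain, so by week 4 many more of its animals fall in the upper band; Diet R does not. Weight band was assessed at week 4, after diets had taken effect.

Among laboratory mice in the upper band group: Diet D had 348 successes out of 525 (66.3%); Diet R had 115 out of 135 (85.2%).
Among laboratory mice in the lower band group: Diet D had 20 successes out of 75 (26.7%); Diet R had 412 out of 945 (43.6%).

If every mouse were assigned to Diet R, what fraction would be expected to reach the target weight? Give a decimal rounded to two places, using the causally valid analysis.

0.49

Because the diet influences week-4 weight band, week-4 weight band is a post-treatment mediator, not a confounder. Stratifying on it would bias the estimate; the causal effect is the crude pooled difference.
So P(outcome | do(Diet R)) is just the pooled rate for Diet R: 527/1080 = 0.488.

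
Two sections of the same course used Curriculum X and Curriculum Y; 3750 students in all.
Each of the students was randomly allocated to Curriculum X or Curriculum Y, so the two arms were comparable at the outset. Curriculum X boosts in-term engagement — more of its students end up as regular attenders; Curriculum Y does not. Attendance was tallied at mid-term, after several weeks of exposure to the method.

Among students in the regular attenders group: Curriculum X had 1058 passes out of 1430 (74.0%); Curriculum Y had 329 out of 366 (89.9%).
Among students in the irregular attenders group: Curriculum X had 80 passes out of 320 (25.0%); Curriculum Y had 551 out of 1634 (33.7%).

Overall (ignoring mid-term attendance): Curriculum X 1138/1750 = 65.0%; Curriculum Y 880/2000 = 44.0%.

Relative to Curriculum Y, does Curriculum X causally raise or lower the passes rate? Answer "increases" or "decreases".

The mid-term attendance-specific comparison favours Curriculum Y throughout, but the pooled figures favour Curriculum X. The question is whether to condition on mid-term attendance.
Stratifying would compare teaching methods among students the teaching methods themselves sorted into mid-term attendance groups — a form of selection on an intermediate. The unconditioned pooled rates give the total causal effect.
Pooled: Curriculum X 65.0% vs Curriculum Y 44.0%; Curriculum X is higher overall.

increases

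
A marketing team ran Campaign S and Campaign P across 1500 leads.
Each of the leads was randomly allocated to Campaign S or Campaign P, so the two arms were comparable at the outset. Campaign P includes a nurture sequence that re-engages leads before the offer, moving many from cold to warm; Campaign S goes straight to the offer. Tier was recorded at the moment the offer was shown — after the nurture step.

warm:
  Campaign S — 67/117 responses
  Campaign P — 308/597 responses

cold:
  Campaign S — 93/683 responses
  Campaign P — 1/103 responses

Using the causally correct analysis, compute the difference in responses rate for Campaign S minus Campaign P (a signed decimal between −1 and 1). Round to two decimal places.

-0.24

The stratified and pooled comparisons disagree (Campaign S wins within each engagement tier; Campaign P wins overall), so the answer turns on the causal role of engagement tier.
Engagement tier is recorded after the campaign and is itself shifted by it — it sits on the causal path from campaign to outcome. Conditioning on a mediator would strip out part of the effect we want; the pooled comparison gives the total causal effect.
The causal difference is the pooled difference: 0.200 − 0.441 = -0.241.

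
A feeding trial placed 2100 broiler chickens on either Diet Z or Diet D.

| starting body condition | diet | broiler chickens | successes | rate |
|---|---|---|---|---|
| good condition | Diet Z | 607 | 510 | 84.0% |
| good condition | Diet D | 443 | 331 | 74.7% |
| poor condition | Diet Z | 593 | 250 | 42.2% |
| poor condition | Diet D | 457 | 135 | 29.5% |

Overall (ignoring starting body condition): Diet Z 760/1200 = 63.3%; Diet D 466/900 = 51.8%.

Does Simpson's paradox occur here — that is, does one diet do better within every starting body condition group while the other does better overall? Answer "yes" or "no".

no

Within each starting body condition level (good condition 84.0% vs 74.7%; poor condition 42.2% vs 29.5%), Diet Z has the higher rate every time. Pooled: 63.3% vs 51.8% — Diet Z has the higher rate overall. They agree.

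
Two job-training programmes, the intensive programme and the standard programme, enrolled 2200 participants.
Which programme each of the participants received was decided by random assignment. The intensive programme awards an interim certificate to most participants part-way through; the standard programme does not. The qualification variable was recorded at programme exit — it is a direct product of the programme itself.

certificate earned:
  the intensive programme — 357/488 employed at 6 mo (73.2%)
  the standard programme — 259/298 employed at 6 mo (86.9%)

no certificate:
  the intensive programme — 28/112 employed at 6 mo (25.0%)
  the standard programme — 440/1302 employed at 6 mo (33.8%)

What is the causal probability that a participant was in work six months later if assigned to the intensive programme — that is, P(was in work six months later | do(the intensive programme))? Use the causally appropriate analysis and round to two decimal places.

0.64

The distribution of qualification attained during the programme is itself part of what the programme does — it is an intermediate outcome. Holding it fixed would remove that part of the effect; the total effect is the pooled difference.
So P(outcome | do(the intensive programme)) is just the pooled rate for the intensive programme: 385/600 = 0.642.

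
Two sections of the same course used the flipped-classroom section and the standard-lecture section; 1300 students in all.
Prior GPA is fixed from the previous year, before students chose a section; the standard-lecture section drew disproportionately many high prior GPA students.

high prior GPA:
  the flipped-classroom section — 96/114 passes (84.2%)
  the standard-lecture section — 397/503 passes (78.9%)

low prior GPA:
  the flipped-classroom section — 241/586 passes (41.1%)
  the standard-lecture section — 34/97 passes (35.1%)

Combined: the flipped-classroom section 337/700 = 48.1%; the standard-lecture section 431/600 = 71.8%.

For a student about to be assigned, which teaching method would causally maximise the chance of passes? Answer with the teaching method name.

The imbalance in prior GPA band arose from how students were allocated, not from anything the teaching method did; and prior GPA band independently affects the outcome. The pooled gap is confounded — condition on prior GPA band.
Within each level — high prior GPA: 84.2% vs 78.9%; low prior GPA: 41.1% vs 35.1% — the flipped-classroom section is higher every time.

the flipped-classroom section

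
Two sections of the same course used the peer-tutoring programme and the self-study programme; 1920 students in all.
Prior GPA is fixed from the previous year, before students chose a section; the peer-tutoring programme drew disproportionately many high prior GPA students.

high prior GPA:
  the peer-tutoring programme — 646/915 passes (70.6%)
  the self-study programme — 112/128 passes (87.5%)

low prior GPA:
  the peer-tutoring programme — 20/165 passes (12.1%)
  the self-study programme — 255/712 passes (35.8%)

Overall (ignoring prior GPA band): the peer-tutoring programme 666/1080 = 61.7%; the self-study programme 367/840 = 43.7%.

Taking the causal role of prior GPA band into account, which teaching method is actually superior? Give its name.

Within every prior GPA band level the self-study programme has the higher rate, yet pooled the peer-tutoring programme does — Simpson's reversal.
Prior GPA band satisfies the back-door criterion: it is not a descendant of the teaching method, and it blocks the spurious path from teaching method to outcome. Adjusting for it (i.e., using the within-prior GPA band rates) gives the causal effect.
Within each level — high prior GPA: 70.6% vs 87.5%; low prior GPA: 12.1% vs 35.8% — the self-study programme is higher every time.

the self-study programme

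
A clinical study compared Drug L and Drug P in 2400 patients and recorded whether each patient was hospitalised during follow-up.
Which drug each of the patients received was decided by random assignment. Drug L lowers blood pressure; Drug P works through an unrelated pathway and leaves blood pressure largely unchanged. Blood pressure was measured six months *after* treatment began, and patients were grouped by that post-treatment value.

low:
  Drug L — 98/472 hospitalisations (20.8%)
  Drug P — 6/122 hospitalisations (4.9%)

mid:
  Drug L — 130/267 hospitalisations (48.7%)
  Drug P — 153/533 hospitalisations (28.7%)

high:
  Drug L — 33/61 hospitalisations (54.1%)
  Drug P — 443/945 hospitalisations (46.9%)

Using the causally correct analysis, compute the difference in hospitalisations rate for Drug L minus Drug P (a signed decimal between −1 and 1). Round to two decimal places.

-0.05

The distribution of blood pressure is itself part of what the drug does — it is an intermediate outcome. Holding it fixed would remove that part of the effect; the total effect is the pooled difference.
The causal difference is the pooled difference: 0.326 − 0.376 = -0.050.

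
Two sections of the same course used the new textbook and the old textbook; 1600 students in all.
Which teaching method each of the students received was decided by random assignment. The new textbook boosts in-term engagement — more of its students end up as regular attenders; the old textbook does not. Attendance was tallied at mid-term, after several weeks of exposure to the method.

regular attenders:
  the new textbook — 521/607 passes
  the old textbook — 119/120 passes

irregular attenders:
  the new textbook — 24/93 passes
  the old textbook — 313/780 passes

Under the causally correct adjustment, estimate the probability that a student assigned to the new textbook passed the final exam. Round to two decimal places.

the old textbook is higher inside every mid-term attendance stratum but the new textbook is higher in aggregate. Whether to stratify depends on how mid-term attendance relates to the teaching method.
Because the teaching method influences mid-term attendance, mid-term attendance is a post-treatment mediator, not a confounder. Stratifying on it would bias the estimate; the causal effect is the crude pooled difference.
So P(outcome | do(the new textbook)) is just the pooled rate for the new textbook: 545/700 = 0.779.

0.78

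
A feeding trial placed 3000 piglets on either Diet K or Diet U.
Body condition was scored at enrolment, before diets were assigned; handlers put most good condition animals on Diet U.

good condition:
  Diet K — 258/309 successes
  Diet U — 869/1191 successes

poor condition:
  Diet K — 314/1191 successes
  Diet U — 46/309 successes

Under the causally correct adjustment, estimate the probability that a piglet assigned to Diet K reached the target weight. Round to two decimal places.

Within every starting body condition level Diet K has the higher rate, yet pooled Diet U does — Simpson's reversal.
Here starting body condition is a common cause — it drives both which diet a case falls under and the outcome. The crude comparison mixes populations; the stratum-specific rates are the causally relevant ones.
Standardising Diet K to the population starting body condition mix: 0.500·258/309 + 0.500·314/1191 = 0.549.

0.55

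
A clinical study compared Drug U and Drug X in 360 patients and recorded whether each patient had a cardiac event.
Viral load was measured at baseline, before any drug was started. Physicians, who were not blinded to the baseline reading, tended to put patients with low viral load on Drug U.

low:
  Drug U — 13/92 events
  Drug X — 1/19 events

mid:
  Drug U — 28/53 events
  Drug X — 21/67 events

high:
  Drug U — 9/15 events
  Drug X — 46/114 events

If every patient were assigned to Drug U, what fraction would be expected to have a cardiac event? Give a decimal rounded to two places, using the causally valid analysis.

0.43

The viral load-specific comparison favours Drug X throughout, but the pooled figures favour Drug U. The question is whether to condition on viral load.
Viral load differs across drugs for reasons unrelated to any effect of the drug itself, and it separately predicts the outcome — a classic confounder. We must compare within viral load levels.
Standardising Drug U to the population viral load mix: 0.308·13/92 + 0.333·28/53 + 0.358·9/15 = 0.435.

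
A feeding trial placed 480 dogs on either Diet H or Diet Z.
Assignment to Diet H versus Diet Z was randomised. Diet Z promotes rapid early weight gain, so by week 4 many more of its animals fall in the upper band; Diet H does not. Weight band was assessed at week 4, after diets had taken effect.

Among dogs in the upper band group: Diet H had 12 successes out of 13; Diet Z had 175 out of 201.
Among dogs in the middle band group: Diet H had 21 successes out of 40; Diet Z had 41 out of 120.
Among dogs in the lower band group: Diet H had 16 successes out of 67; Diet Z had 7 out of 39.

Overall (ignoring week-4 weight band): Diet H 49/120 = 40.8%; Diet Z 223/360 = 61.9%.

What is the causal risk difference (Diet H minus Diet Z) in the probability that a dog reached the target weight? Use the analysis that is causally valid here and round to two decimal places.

-0.21

The stratified and pooled comparisons disagree (Diet H wins within each week-4 weight band; Diet Z wins overall), so the answer turns on the causal role of week-4 weight band.
Week-4 weight band here is a post-treatment variable shaped by the diet; conditioning on it would introduce bias rather than remove it. The overall comparison is the causal one.
The causal difference is the pooled difference: 0.408 − 0.619 = -0.211.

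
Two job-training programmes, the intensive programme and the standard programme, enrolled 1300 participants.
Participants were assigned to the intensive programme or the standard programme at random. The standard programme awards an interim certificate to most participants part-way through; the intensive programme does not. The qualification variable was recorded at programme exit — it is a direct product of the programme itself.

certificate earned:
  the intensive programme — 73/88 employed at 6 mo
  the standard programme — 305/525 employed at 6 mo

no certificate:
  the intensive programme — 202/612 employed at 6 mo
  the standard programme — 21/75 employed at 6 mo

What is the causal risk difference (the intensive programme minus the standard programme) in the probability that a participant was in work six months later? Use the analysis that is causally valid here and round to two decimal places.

The qualification attained during the programme-specific comparison favours the intensive programme throughout, but the pooled figures favour the standard programme. The question is whether to condition on qualification attained during the programme.
Because the programme influences qualification attained during the programme, qualification attained during the programme is a post-treatment mediator, not a confounder. Stratifying on it would bias the estimate; the causal effect is the crude pooled difference.
The causal difference is the pooled difference: 0.393 − 0.543 = -0.150.

-0.15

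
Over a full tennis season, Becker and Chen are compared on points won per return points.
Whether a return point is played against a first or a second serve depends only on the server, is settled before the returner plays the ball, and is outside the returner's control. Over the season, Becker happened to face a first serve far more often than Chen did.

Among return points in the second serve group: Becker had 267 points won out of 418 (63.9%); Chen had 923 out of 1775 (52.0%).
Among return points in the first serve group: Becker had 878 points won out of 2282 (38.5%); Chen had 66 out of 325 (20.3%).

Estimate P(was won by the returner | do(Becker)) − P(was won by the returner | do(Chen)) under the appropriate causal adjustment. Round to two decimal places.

Serve type satisfies the back-door criterion: it is not a descendant of the player, and it blocks the spurious path from player to outcome. Adjusting for it (i.e., using the within-serve type rates) gives the causal effect.
Adjusting over the population distribution of serve type: 0.457·(0.639−0.520) + 0.543·(0.385−0.203) = +0.153.

+0.15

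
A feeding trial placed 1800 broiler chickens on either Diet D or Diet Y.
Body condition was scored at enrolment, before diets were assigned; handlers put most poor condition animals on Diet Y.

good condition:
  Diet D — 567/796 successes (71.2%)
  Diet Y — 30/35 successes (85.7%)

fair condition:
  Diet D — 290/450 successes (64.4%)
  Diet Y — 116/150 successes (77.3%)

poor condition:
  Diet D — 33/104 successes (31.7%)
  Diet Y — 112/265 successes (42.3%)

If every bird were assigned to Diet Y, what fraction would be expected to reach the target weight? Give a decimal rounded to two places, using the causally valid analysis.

The stratified and pooled comparisons disagree (Diet Y wins within each starting body condition; Diet D wins overall), so the answer turns on the causal role of starting body condition.
Starting body condition satisfies the back-door criterion: it is not a descendant of the diet, and it blocks the spurious path from diet to outcome. Adjusting for it (i.e., using the within-starting body condition rates) gives the causal effect.
Standardising Diet Y to the population starting body condition mix: 0.462·30/35 + 0.333·116/150 + 0.205·112/265 = 0.740.

0.74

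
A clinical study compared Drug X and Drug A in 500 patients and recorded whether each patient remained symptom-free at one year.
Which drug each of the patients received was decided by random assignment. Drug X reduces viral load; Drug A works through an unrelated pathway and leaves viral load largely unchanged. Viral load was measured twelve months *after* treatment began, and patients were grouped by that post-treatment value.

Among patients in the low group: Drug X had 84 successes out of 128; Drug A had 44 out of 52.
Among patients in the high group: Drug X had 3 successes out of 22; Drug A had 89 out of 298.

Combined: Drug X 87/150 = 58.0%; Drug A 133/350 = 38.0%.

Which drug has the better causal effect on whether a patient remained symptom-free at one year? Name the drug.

The distribution of viral load is itself part of what the drug does — it is an intermediate outcome. Holding it fixed would remove that part of the effect; the total effect is the pooled difference.
Pooled: Drug X 58.0% vs Drug A 38.0%; Drug X is higher overall.

Drug X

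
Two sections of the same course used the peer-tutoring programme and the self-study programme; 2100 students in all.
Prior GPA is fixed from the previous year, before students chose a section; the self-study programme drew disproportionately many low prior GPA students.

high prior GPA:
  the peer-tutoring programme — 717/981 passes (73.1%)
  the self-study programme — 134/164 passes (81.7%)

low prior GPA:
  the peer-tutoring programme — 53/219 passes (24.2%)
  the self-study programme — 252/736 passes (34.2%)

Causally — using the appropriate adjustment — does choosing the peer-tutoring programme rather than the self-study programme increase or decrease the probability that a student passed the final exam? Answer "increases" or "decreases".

decreases

the self-study programme is higher inside every prior GPA band stratum but the peer-tutoring programme is higher in aggregate. Whether to stratify depends on how prior GPA band relates to the teaching method.
Here prior GPA band is a common cause — it drives both which teaching method a case falls under and the outcome. The crude comparison mixes populations; the stratum-specific rates are the causally relevant ones.
Within each level — high prior GPA: 73.1% vs 81.7%; low prior GPA: 24.2% vs 34.2% — the self-study programme is higher every time.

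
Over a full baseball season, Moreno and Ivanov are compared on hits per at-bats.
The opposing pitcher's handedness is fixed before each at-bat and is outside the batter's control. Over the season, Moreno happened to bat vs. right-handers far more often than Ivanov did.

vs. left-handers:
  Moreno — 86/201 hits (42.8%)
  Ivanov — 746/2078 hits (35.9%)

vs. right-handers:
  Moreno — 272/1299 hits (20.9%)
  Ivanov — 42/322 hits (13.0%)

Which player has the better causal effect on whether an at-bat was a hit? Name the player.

Pitcher handedness satisfies the back-door criterion: it is not a descendant of the player, and it blocks the spurious path from player to outcome. Adjusting for it (i.e., using the within-pitcher handedness rates) gives the causal effect.
Within each level — vs. left-handers: 42.8% vs 35.9%; vs. right-handers: 20.9% vs 13.0% — Moreno is higher every time.

Moreno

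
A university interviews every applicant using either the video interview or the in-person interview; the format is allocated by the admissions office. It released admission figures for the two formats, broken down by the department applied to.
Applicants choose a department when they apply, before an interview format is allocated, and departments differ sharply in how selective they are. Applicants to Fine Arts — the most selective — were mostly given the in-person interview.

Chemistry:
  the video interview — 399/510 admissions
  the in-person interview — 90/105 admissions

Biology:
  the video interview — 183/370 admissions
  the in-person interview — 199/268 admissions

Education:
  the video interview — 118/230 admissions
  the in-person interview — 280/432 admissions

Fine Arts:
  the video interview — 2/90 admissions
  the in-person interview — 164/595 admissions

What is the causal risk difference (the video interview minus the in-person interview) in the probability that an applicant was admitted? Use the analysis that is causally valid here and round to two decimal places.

-0.18

the in-person interview is higher inside every department stratum but the video interview is higher in aggregate. Whether to stratify depends on how department relates to the interview format.
The imbalance in department arose from how applicants were allocated, not from anything the interview format did; and department independently affects the outcome. The pooled gap is confounded — condition on department.
Adjusting over the population distribution of department: 0.237·(0.782−0.857) + 0.245·(0.495−0.743) + 0.255·(0.513−0.648) + 0.263·(0.022−0.276) = -0.180.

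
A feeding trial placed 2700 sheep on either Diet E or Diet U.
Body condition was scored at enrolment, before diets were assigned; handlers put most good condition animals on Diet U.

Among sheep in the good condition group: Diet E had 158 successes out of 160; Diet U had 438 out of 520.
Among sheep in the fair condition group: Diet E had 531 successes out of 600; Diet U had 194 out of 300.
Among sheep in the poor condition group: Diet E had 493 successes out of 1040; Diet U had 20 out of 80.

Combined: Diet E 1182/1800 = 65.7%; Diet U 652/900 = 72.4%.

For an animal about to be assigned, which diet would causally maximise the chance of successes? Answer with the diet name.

The imbalance in starting body condition arose from how sheep were allocated, not from anything the diet did; and starting body condition independently affects the outcome. The pooled gap is confounded — condition on starting body condition.
Within each level — good condition: 98.8% vs 84.2%; fair condition: 88.5% vs 64.7%; poor condition: 47.4% vs 25.0% — Diet E is higher every time.

Diet E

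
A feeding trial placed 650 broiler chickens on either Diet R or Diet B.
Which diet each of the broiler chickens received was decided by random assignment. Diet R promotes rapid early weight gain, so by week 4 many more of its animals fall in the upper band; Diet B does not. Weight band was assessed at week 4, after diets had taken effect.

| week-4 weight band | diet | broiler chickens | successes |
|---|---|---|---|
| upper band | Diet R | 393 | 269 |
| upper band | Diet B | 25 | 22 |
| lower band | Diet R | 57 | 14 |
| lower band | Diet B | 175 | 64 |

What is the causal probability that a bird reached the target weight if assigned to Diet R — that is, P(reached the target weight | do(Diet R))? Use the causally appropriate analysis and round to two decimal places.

The stratified and pooled comparisons disagree (Diet B wins within each week-4 weight band; Diet R wins overall), so the answer turns on the causal role of week-4 weight band.
The distribution of week-4 weight band is itself part of what the diet does — it is an intermediate outcome. Holding it fixed would remove that part of the effect; the total effect is the pooled difference.
So P(outcome | do(Diet R)) is just the pooled rate for Diet R: 283/450 = 0.629.

0.63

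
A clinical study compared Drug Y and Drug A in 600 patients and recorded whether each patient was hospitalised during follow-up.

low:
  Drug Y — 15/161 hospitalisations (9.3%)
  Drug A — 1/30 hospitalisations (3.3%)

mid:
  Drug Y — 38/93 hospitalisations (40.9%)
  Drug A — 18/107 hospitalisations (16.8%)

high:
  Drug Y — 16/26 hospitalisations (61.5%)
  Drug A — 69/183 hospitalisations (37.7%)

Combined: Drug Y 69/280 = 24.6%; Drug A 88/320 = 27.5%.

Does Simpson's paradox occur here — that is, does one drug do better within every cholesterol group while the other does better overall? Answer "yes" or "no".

Within each cholesterol level (low 9.3% vs 3.3%; mid 40.9% vs 16.8%; high 61.5% vs 37.7%), Drug A has the lower rate every time. Pooled: 24.6% vs 27.5% — Drug Y has the lower rate overall. The two comparisons disagree.

yes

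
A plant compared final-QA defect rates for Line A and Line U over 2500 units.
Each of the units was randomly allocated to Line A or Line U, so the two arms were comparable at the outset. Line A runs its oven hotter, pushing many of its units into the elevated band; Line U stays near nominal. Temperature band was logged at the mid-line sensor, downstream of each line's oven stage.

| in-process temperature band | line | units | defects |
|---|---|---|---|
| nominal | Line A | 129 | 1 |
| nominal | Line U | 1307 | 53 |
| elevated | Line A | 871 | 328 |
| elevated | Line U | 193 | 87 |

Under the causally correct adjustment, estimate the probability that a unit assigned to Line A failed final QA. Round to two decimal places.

0.33

In-process temperature band here is a post-treatment variable shaped by the line; conditioning on it would introduce bias rather than remove it. The overall comparison is the causal one.
So P(outcome | do(Line A)) is just the pooled rate for Line A: 329/1000 = 0.329.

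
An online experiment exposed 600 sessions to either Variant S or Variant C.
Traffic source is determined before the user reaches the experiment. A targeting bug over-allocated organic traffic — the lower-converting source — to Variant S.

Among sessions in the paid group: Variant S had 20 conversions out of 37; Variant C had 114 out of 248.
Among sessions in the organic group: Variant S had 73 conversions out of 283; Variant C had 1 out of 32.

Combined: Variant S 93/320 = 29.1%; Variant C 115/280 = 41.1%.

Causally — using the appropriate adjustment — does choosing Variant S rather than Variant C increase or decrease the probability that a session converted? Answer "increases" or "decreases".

increases

Within every traffic source level Variant S has the higher rate, yet pooled Variant C does — Simpson's reversal.
The imbalance in traffic source arose from how sessions were allocated, not from anything the variant did; and traffic source independently affects the outcome. The pooled gap is confounded — condition on traffic source.
Within each level — paid: 54.1% vs 46.0%; organic: 25.8% vs 3.1% — Variant S is higher every time.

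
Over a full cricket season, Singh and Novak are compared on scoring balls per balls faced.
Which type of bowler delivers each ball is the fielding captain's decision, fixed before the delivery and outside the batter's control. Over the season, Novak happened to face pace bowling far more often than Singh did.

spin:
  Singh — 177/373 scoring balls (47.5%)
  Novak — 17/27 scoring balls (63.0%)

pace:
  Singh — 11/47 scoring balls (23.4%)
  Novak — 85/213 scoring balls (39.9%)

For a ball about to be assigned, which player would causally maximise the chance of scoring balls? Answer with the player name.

Novak

Nothing the player does changes bowling type; the imbalance is an allocation artefact. With bowling type also predicting the outcome, the pooled figure is confounded, and the within-stratum comparison is the causal one.
Within each level — spin: 47.5% vs 63.0%; pace: 23.4% vs 39.9% — Novak is higher every time.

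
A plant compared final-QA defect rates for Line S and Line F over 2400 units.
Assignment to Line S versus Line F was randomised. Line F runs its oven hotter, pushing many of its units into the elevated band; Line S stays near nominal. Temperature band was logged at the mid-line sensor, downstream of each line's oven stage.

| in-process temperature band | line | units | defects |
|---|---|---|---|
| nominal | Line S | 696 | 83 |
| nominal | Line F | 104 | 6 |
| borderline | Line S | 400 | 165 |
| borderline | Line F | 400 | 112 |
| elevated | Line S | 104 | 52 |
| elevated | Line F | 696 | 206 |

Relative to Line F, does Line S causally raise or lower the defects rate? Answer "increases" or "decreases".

decreases

Because the line influences in-process temperature band, in-process temperature band is a post-treatment mediator, not a confounder. Stratifying on it would bias the estimate; the causal effect is the crude pooled difference.
Pooled: Line S 25.0% vs Line F 27.0%; Line S is lower overall.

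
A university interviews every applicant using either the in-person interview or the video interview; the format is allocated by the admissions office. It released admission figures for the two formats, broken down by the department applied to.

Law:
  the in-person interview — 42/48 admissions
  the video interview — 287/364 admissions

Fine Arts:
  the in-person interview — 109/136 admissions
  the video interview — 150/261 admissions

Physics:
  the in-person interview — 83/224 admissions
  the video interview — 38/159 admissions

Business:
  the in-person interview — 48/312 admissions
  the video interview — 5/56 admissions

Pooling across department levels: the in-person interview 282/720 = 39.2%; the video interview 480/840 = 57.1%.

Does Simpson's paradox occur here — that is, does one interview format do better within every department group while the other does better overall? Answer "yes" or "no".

Within each department level (Law 87.5% vs 78.8%; Fine Arts 80.1% vs 57.5%; Physics 37.1% vs 23.9%; Business 15.4% vs 8.9%), the in-person interview has the higher rate every time. Pooled: 39.2% vs 57.1% — the video interview has the higher rate overall. The two comparisons disagree.

yes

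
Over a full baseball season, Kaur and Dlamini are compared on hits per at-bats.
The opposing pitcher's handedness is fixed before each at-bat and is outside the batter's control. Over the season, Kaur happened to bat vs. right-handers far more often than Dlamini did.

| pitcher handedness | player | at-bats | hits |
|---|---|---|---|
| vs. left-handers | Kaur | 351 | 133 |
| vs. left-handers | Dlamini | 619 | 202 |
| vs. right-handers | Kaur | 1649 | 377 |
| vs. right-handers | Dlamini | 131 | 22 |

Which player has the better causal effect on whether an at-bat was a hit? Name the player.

Kaur

The stratified and pooled comparisons disagree (Kaur wins within each pitcher handedness; Dlamini wins overall), so the answer turns on the causal role of pitcher handedness.
Since pitcher handedness is a pre-existing factor (not a product of the player) and it affects the outcome on its own, it is a confounder. The stratified rates, not the pooled rate, identify the causal effect.
Within each level — vs. left-handers: 37.9% vs 32.6%; vs. right-handers: 22.9% vs 16.8% — Kaur is higher every time.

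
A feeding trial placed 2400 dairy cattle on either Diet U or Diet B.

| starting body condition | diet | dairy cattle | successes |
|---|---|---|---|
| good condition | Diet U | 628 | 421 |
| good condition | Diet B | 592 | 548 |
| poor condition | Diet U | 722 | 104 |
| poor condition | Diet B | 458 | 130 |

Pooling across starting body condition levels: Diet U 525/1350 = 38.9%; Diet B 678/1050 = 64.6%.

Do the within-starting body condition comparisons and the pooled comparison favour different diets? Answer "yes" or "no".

no

Within each starting body condition level (good condition 67.0% vs 92.6%; poor condition 14.4% vs 28.4%), Diet B has the higher rate every time. Pooled: 38.9% vs 64.6% — Diet B has the higher rate overall. They agree.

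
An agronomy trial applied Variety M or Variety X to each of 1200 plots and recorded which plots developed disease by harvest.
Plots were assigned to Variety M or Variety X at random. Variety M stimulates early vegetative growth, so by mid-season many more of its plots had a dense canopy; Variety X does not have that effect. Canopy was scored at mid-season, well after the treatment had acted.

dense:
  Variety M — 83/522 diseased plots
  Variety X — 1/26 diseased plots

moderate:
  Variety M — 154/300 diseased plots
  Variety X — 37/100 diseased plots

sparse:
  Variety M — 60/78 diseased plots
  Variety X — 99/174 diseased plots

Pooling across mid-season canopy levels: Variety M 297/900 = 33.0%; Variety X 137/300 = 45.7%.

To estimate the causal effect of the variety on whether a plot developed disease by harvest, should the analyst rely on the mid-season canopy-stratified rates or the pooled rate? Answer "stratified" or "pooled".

Stratifying would compare varietys among plots the varietys themselves sorted into mid-season canopy groups — a form of selection on an intermediate. The unconditioned pooled rates give the total causal effect.
Pooled: Variety M 33.0% vs Variety X 45.7%; Variety M is lower overall.

pooled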